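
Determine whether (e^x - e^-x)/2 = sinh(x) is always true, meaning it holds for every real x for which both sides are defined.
Claim: (e^x - e^-x)/2 = sinh(x).
Reasoning: This is exactly the definition of the hyperbolic sine: sinh(x) := (e^x - e^-x)/2.
So the two sides agree for every real x for which both sides are defined.

Conclusion: Yes, this is an identity.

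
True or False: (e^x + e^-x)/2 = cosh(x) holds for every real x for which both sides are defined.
True.

Claim: (e^x + e^-x)/2 = cosh(x).
Reasoning: This is exactly the definition of the hyperbolic cosine: cosh(x) := (e^x + e^-x)/2.
So the two sides agree for every real x for which both sides are defined.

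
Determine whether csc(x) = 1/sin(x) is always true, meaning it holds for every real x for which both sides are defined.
Claim: csc(x) = 1/sin(x).
Reasoning: csc(x) is by definition the reciprocal of sin(x), wherever sin(x) ≠ 0.
So the two sides agree for every real x for which both sides are defined.

Conclusion: Yes, this is an identity.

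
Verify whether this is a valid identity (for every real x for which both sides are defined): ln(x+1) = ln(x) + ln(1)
No, this is NOT an identity.

Claim: ln(x+1) = ln(x) + ln(1).
Test a specific point where both sides are defined: x = 1.
LHS = ln(x+1) ≈ 0.6931
RHS = ln(x) + ln(1) ≈ 0.0000
Since 0.6931 ≠ 0.0000, the equation fails at this point, so it cannot hold for every real x for which both sides are defined.
ln(1) = 0, so the right side is just ln(x), which differs from ln(x+1).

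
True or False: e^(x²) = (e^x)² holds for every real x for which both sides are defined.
False.

Claim: e^(x²) = (e^x)².
Test a specific point where both sides are defined: x = -1.
LHS = e^(x²) ≈ 2.7183
RHS = (e^x)² ≈ 0.1353
Since 2.7183 ≠ 0.1353, the equation fails at this point, so it cannot hold for every real x for which both sides are defined.
(e^x)² = e^(2x), and 2x ≠ x² in general.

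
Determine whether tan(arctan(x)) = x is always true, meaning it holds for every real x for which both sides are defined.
Yes, this is an identity.

Claim: tan(arctan(x)) = x.
Reasoning: For every real x, arctan(x) is by definition the angle in (-π/2, π/2) whose tangent equals x. Taking the tangent of that angle returns x.
So the two sides agree for every real x for which both sides are defined.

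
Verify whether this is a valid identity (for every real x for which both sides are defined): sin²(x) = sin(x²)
Claim: sin²(x) = sin(x²).
Test a specific point where both sides are defined: x = π/2.
LHS = sin²(x) ≈ 1.0000
RHS = sin(x²) ≈ 0.6243
Since 1.0000 ≠ 0.6243, the equation fails at this point, so it cannot hold for every real x for which both sides are defined.
sin²(x) means (sin x)², squaring the output; sin(x²) squares the input. These are different functions.

Conclusion: No, this is NOT an identity.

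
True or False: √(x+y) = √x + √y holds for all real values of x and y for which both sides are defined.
False.

Claim: √(x+y) = √x + √y.
Test a specific point where both sides are defined: x = 4, y = 5.
LHS = √(x+y) ≈ 3.0000
RHS = √x + √y ≈ 4.2361
Since 3.0000 ≠ 4.2361, the equation fails at this point, so it cannot hold for all real values of x and y for which both sides are defined.
Squaring the right side gives x + 2√(xy) + y, not x + y.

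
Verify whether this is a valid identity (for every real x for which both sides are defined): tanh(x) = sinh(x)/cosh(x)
Yes, this is an identity.

Claim: tanh(x) = sinh(x)/cosh(x).
Reasoning: tanh(x) is defined as sinh(x)/cosh(x) = (e^x - e^-x)/(e^x + e^-x); cosh(x) ≥ 1 is never zero, so this holds for every real x.
So the two sides agree for every real x for which both sides are defined.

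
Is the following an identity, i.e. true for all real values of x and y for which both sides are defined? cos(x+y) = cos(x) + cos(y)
No, this is NOT an identity.

Claim: cos(x+y) = cos(x) + cos(y).
Test a specific point where both sides are defined: x = π/6, y = π/3.
LHS = cos(x+y) ≈ 0.0000
RHS = cos(x) + cos(y) ≈ 1.3660
Since 0.0000 ≠ 1.3660, the equation fails at this point, so it cannot hold for all real values of x and y for which both sides are defined.
The correct expansion is cos(x+y) = cos(x)cos(y) - sin(x)sin(y); cosine is not additive.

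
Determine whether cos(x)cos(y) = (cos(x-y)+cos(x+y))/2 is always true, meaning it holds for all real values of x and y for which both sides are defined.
Claim: cos(x)cos(y) = (cos(x-y)+cos(x+y))/2.
Reasoning: cos(x-y) = cos(x)cos(y) + sin(x)sin(y) and cos(x+y) = cos(x)cos(y) - sin(x)sin(y). Adding, cos(x-y) + cos(x+y) = 2cos(x)cos(y); divide by 2.
So the two sides agree for all real values of x and y for which both sides are defined.

Conclusion: Yes, this is an identity.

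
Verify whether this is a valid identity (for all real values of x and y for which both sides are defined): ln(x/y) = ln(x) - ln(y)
Yes, this is an identity.

Claim: ln(x/y) = ln(x) - ln(y).
Reasoning: Both sides are simultaneously defined only when x, y > 0. Write x = e^p, y = e^q. Then x/y = e^(p-q), so ln(x/y) = p - q = ln(x) - ln(y).
So the two sides agree for all real values of x and y for which both sides are defined.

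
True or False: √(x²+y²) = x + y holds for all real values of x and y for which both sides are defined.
Claim: √(x²+y²) = x + y.
Test a specific point where both sides are defined: x = -2, y = 2.
LHS = √(x²+y²) ≈ 2.8284
RHS = x + y ≈ 0.0000
Since 2.8284 ≠ 0.0000, the equation fails at this point, so it cannot hold for all real values of x and y for which both sides are defined.
(x+y)² = x² + 2xy + y², not x² + y², so the square root does not split this way.

Conclusion: False.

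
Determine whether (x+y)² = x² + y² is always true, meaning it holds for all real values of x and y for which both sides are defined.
Claim: (x+y)² = x² + y².
Test a specific point where both sides are defined: x = 3/2, y = 4.
LHS = (x+y)² ≈ 30.2500
RHS = x² + y² ≈ 18.2500
Since 30.2500 ≠ 18.2500, the equation fails at this point, so it cannot hold for all real values of x and y for which both sides are defined.
The correct expansion is (x+y)² = x² + 2xy + y²; the cross term 2xy is missing.

Conclusion: No, this is NOT an identity.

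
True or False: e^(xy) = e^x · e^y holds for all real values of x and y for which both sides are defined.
False.

Claim: e^(xy) = e^x · e^y.
Test a specific point where both sides are defined: x = 3/2, y = 1/2.
LHS = e^(xy) ≈ 2.1170
RHS = e^x · e^y ≈ 7.3891
Since 2.1170 ≠ 7.3891, the equation fails at this point, so it cannot hold for all real values of x and y for which both sides are defined.
e^x · e^y = e^(x+y), not e^(xy).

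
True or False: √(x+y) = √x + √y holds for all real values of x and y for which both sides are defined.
False.

Claim: √(x+y) = √x + √y.
Test a specific point where both sides are defined: x = 1/2, y = 5.
LHS = √(x+y) ≈ 2.3452
RHS = √x + √y ≈ 2.9432
Since 2.3452 ≠ 2.9432, the equation fails at this point, so it cannot hold for all real values of x and y for which both sides are defined.
Squaring the right side gives x + 2√(xy) + y, not x + y.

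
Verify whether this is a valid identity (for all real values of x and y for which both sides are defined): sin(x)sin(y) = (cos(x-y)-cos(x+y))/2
Claim: sin(x)sin(y) = (cos(x-y)-cos(x+y))/2.
Reasoning: cos(x-y) = cos(x)cos(y) + sin(x)sin(y) and cos(x+y) = cos(x)cos(y) - sin(x)sin(y). Subtracting, cos(x-y) - cos(x+y) = 2sin(x)sin(y); divide by 2.
So the two sides agree for all real values of x and y for which both sides are defined.

Conclusion: Yes, this is an identity.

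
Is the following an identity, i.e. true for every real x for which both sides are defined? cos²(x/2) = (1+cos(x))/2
Claim: cos²(x/2) = (1+cos(x))/2.
Reasoning: Use cos(2θ) = 2cos²θ - 1 with θ = x/2: cos(x) = 2cos²(x/2) - 1. Solving for cos²(x/2) gives (1 + cos(x))/2.
So the two sides agree for every real x for which both sides are defined.

Conclusion: Yes, this is an identity.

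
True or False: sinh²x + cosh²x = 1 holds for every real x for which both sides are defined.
False.

Claim: sinh²x + cosh²x = 1.
Test a specific point where both sides are defined: x = -2.
LHS = sinh²x + cosh²x ≈ 27.3082
RHS = 1 ≈ 1.0000
Since 27.3082 ≠ 1.0000, the equation fails at this point, so it cannot hold for every real x for which both sides are defined.
The correct hyperbolic identity is cosh²x - sinh²x = 1 (a difference); the sum sinh²x + cosh²x equals cosh(2x).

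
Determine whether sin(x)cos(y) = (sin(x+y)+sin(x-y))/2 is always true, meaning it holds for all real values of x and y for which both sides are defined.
Claim: sin(x)cos(y) = (sin(x+y)+sin(x-y))/2.
Reasoning: sin(x+y) = sin(x)cos(y) + cos(x)sin(y) and sin(x-y) = sin(x)cos(y) - cos(x)sin(y). Adding, sin(x+y) + sin(x-y) = 2sin(x)cos(y); divide by 2.
So the two sides agree for all real values of x and y for which both sides are defined.

Conclusion: Yes, this is an identity.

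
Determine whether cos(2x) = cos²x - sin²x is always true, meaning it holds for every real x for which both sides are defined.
Yes, this is an identity.

Claim: cos(2x) = cos²x - sin²x.
Reasoning: Put y = x in the addition formula cos(x+y) = cos(x)cos(y) - sin(x)sin(y): cos(2x) = cos²x - sin²x.
So the two sides agree for every real x for which both sides are defined.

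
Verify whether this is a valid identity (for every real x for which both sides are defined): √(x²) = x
No, this is NOT an identity.

Claim: √(x²) = x.
Test a specific point where both sides are defined: x = -2.
LHS = √(x²) ≈ 2.0000
RHS = x ≈ -2.0000
Since 2.0000 ≠ -2.0000, the equation fails at this point, so it cannot hold for every real x for which both sides are defined.
√(x²) = |x|, which differs from x whenever x < 0 (both sides are defined for every real x).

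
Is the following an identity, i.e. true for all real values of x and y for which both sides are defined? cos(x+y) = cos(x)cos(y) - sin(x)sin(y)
Claim: cos(x+y) = cos(x)cos(y) - sin(x)sin(y).
Reasoning: By Euler's formula e^(i(x+y)) = e^(ix)·e^(iy) = (cos x + i·sin x)(cos y + i·sin y). The real part of the left side is cos(x+y); the real part of the product is cos(x)cos(y) - sin(x)sin(y) (since i·i = -1).
So the two sides agree for all real values of x and y for which both sides are defined.

Conclusion: Yes, this is an identity.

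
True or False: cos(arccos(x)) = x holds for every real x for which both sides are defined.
True.

Claim: cos(arccos(x)) = x.
Reasoning: For -1 ≤ x ≤ 1 (where arccos is defined), arccos(x) is by definition an angle whose cosine equals x. Taking the cosine of that angle returns x. (Note the other order, arccos(cos x) = x, is NOT an identity.)
So the two sides agree for every real x for which both sides are defined.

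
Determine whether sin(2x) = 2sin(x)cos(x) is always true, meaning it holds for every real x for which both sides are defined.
Yes, this is an identity.

Claim: sin(2x) = 2sin(x)cos(x).
Reasoning: Put y = x in the addition formula sin(x+y) = sin(x)cos(y) + cos(x)sin(y): sin(2x) = sin(x)cos(x) + cos(x)sin(x) = 2sin(x)cos(x).
So the two sides agree for every real x for which both sides are defined.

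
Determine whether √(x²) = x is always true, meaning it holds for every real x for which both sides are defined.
Claim: √(x²) = x.
Test a specific point where both sides are defined: x = -1.
LHS = √(x²) ≈ 1.0000
RHS = x ≈ -1.0000
Since 1.0000 ≠ -1.0000, the equation fails at this point, so it cannot hold for every real x for which both sides are defined.
√(x²) = |x|, which differs from x whenever x < 0 (both sides are defined for every real x).

Conclusion: No, this is NOT an identity.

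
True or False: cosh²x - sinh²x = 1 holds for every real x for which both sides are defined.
Claim: cosh²x - sinh²x = 1.
Reasoning: With cosh(x) = (e^x + e^-x)/2 and sinh(x) = (e^x - e^-x)/2: cosh²x = (e^(2x) + 2 + e^(-2x))/4 and sinh²x = (e^(2x) - 2 + e^(-2x))/4. Subtracting leaves 4/4 = 1.
So the two sides agree for every real x for which both sides are defined.

Conclusion: True.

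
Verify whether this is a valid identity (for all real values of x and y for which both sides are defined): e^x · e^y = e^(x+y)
Yes, this is an identity.

Claim: e^x · e^y = e^(x+y).
Reasoning: This is the law of exponents for a common base: multiplying powers adds exponents. E.g. from the series, (Σ x^j/j!)(Σ y^k/k!) = Σ_m (Σ_{j+k=m} x^j y^k/(j!k!)) = Σ_m (x+y)^m/m! by the binomial theorem.
So the two sides agree for all real values of x and y for which both sides are defined.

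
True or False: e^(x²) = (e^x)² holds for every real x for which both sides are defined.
Claim: e^(x²) = (e^x)².
Test a specific point where both sides are defined: x = -2.
LHS = e^(x²) ≈ 54.5982
RHS = (e^x)² ≈ 0.0183
Since 54.5982 ≠ 0.0183, the equation fails at this point, so it cannot hold for every real x for which both sides are defined.
(e^x)² = e^(2x), and 2x ≠ x² in general.

Conclusion: False.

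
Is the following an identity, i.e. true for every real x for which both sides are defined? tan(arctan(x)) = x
Yes, this is an identity.

Claim: tan(arctan(x)) = x.
Reasoning: For every real x, arctan(x) is by definition the angle in (-π/2, π/2) whose tangent equals x. Taking the tangent of that angle returns x.
So the two sides agree for every real x for which both sides are defined.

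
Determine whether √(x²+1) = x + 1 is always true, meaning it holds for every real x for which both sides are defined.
Claim: √(x²+1) = x + 1.
Test a specific point where both sides are defined: x = 2.
LHS = √(x²+1) ≈ 2.2361
RHS = x + 1 ≈ 3.0000
Since 2.2361 ≠ 3.0000, the equation fails at this point, so it cannot hold for every real x for which both sides are defined.
(x+1)² = x² + 2x + 1 ≠ x² + 1 unless x = 0.

Conclusion: No, this is NOT an identity.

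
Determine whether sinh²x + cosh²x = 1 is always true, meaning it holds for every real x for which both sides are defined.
No, this is NOT an identity.

Claim: sinh²x + cosh²x = 1.
Test a specific point where both sides are defined: x = 1/2.
LHS = sinh²x + cosh²x ≈ 1.5431
RHS = 1 ≈ 1.0000
Since 1.5431 ≠ 1.0000, the equation fails at this point, so it cannot hold for every real x for which both sides are defined.
The correct hyperbolic identity is cosh²x - sinh²x = 1 (a difference); the sum sinh²x + cosh²x equals cosh(2x).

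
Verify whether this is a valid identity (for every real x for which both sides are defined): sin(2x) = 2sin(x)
No, this is NOT an identity.

Claim: sin(2x) = 2sin(x).
Test a specific point where both sides are defined: x = -π/4.
LHS = sin(2x) ≈ -1.0000
RHS = 2sin(x) ≈ -1.4142
Since -1.0000 ≠ -1.4142, the equation fails at this point, so it cannot hold for every real x for which both sides are defined.
The correct double-angle formula is sin(2x) = 2sin(x)cos(x).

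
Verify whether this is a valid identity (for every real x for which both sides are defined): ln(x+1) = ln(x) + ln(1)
Claim: ln(x+1) = ln(x) + ln(1).
Test a specific point where both sides are defined: x = 3/2.
LHS = ln(x+1) ≈ 0.9163
RHS = ln(x) + ln(1) ≈ 0.4055
Since 0.9163 ≠ 0.4055, the equation fails at this point, so it cannot hold for every real x for which both sides are defined.
ln(1) = 0, so the right side is just ln(x), which differs from ln(x+1).

Conclusion: No, this is NOT an identity.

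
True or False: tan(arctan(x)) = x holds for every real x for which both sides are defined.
True.

Claim: tan(arctan(x)) = x.
Reasoning: For every real x, arctan(x) is by definition the angle in (-π/2, π/2) whose tangent equals x. Taking the tangent of that angle returns x.
So the two sides agree for every real x for which both sides are defined.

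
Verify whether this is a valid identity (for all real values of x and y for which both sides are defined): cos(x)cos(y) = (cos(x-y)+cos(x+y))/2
Yes, this is an identity.

Claim: cos(x)cos(y) = (cos(x-y)+cos(x+y))/2.
Reasoning: cos(x-y) = cos(x)cos(y) + sin(x)sin(y) and cos(x+y) = cos(x)cos(y) - sin(x)sin(y). Adding, cos(x-y) + cos(x+y) = 2cos(x)cos(y); divide by 2.
So the two sides agree for all real values of x and y for which both sides are defined.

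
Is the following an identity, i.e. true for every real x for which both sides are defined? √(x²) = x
Claim: √(x²) = x.
Test a specific point where both sides are defined: x = -1.
LHS = √(x²) ≈ 1.0000
RHS = x ≈ -1.0000
Since 1.0000 ≠ -1.0000, the equation fails at this point, so it cannot hold for every real x for which both sides are defined.
√(x²) = |x|, which differs from x whenever x < 0 (both sides are defined for every real x).

Conclusion: No, this is NOT an identity.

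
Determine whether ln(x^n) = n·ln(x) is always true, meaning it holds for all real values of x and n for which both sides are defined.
Claim: ln(x^n) = n·ln(x).
Reasoning: The right side requires x > 0. For x > 0, x^n = (e^(ln x))^n = e^(n·ln x), so taking ln of both sides gives ln(x^n) = n·ln(x).
So the two sides agree for all real values of x and n for which both sides are defined.

Conclusion: Yes, this is an identity.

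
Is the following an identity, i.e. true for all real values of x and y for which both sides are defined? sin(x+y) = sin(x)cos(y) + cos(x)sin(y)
Yes, this is an identity.

Claim: sin(x+y) = sin(x)cos(y) + cos(x)sin(y).
Reasoning: By Euler's formula e^(i(x+y)) = e^(ix)·e^(iy) = (cos x + i·sin x)(cos y + i·sin y). The imaginary part of the left side is sin(x+y); the imaginary part of the product is sin(x)cos(y) + cos(x)sin(y).
So the two sides agree for all real values of x and y for which both sides are defined.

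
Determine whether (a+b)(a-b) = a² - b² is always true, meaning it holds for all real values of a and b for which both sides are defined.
Yes, this is an identity.

Claim: (a+b)(a-b) = a² - b².
Reasoning: Expand: (a+b)(a-b) = a² - ab + ba - b² = a² - b² (the cross terms cancel).
So the two sides agree for all real values of a and b for which both sides are defined.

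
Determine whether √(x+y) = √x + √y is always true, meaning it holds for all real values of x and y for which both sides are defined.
No, this is NOT an identity.

Claim: √(x+y) = √x + √y.
Test a specific point where both sides are defined: x = 1/2, y = 1.
LHS = √(x+y) ≈ 1.2247
RHS = √x + √y ≈ 1.7071
Since 1.2247 ≠ 1.7071, the equation fails at this point, so it cannot hold for all real values of x and y for which both sides are defined.
Squaring the right side gives x + 2√(xy) + y, not x + y.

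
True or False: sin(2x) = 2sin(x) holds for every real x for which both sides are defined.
Claim: sin(2x) = 2sin(x).
Test a specific point where both sides are defined: x = -π/3.
LHS = sin(2x) ≈ -0.8660
RHS = 2sin(x) ≈ -1.7321
Since -0.8660 ≠ -1.7321, the equation fails at this point, so it cannot hold for every real x for which both sides are defined.
The correct double-angle formula is sin(2x) = 2sin(x)cos(x).

Conclusion: False.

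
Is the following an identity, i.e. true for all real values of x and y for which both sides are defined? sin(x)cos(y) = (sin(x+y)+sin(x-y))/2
Claim: sin(x)cos(y) = (sin(x+y)+sin(x-y))/2.
Reasoning: sin(x+y) = sin(x)cos(y) + cos(x)sin(y) and sin(x-y) = sin(x)cos(y) - cos(x)sin(y). Adding, sin(x+y) + sin(x-y) = 2sin(x)cos(y); divide by 2.
So the two sides agree for all real values of x and y for which both sides are defined.

Conclusion: Yes, this is an identity.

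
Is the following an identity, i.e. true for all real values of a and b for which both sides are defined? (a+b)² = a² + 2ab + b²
Yes, this is an identity.

Claim: (a+b)² = a² + 2ab + b².
Reasoning: Expand: (a+b)² = (a+b)(a+b) = a·a + a·b + b·a + b·b = a² + 2ab + b².
So the two sides agree for all real values of a and b for which both sides are defined.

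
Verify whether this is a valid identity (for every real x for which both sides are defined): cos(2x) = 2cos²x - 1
Claim: cos(2x) = 2cos²x - 1.
Reasoning: cos(2x) = cos²x - sin²x. Replace sin²x by 1 - cos²x: cos²x - (1 - cos²x) = 2cos²x - 1.
So the two sides agree for every real x for which both sides are defined.

Conclusion: Yes, this is an identity.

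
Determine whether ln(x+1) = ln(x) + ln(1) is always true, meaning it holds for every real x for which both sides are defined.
Claim: ln(x+1) = ln(x) + ln(1).
Test a specific point where both sides are defined: x = 1.
LHS = ln(x+1) ≈ 0.6931
RHS = ln(x) + ln(1) ≈ 0.0000
Since 0.6931 ≠ 0.0000, the equation fails at this point, so it cannot hold for every real x for which both sides are defined.
ln(1) = 0, so the right side is just ln(x), which differs from ln(x+1).

Conclusion: No, this is NOT an identity.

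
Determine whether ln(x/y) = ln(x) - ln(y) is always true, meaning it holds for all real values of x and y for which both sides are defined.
Claim: ln(x/y) = ln(x) - ln(y).
Reasoning: Both sides are simultaneously defined only when x, y > 0. Write x = e^p, y = e^q. Then x/y = e^(p-q), so ln(x/y) = p - q = ln(x) - ln(y).
So the two sides agree for all real values of x and y for which both sides are defined.

Conclusion: Yes, this is an identity.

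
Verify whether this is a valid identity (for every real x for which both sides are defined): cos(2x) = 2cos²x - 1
Claim: cos(2x) = 2cos²x - 1.
Reasoning: cos(2x) = cos²x - sin²x. Replace sin²x by 1 - cos²x: cos²x - (1 - cos²x) = 2cos²x - 1.
So the two sides agree for every real x for which both sides are defined.

Conclusion: Yes, this is an identity.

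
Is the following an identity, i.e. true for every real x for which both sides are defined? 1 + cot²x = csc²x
Yes, this is an identity.

Claim: 1 + cot²x = csc²x.
Reasoning: Start from sin²x + cos²x = 1 and divide every term by sin²x (allowed wherever cot x and csc x are defined): 1 + cot²x = 1/sin²x = csc²x.
So the two sides agree for every real x for which both sides are defined.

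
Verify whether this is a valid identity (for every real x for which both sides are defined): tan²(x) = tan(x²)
Claim: tan²(x) = tan(x²).
Test a specific point where both sides are defined: x = π/4.
LHS = tan²(x) ≈ 1.0000
RHS = tan(x²) ≈ 0.7092
Since 1.0000 ≠ 0.7092, the equation fails at this point, so it cannot hold for every real x for which both sides are defined.
tan²(x) means (tan x)², squaring the output; tan(x²) squares the input. These are different functions.

Conclusion: No, this is NOT an identity.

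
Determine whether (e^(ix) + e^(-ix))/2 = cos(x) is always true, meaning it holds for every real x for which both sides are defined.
Claim: (e^(ix) + e^(-ix))/2 = cos(x).
Reasoning: By Euler's formula e^(ix) = cos(x) + i·sin(x) and e^(-ix) = cos(x) - i·sin(x). Adding cancels the sine terms: e^(ix) + e^(-ix) = 2cos(x); divide by 2.
So the two sides agree for every real x for which both sides are defined.

Conclusion: Yes, this is an identity.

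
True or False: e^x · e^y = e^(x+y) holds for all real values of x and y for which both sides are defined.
True.

Claim: e^x · e^y = e^(x+y).
Reasoning: This is the law of exponents for a common base: multiplying powers adds exponents. E.g. from the series, (Σ x^j/j!)(Σ y^k/k!) = Σ_m (Σ_{j+k=m} x^j y^k/(j!k!)) = Σ_m (x+y)^m/m! by the binomial theorem.
So the two sides agree for all real values of x and y for which both sides are defined.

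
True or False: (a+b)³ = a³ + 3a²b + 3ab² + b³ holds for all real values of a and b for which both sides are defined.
Claim: (a+b)³ = a³ + 3a²b + 3ab² + b³.
Reasoning: (a+b)³ = (a+b)(a+b)² = (a+b)(a² + 2ab + b²) = a³ + 2a²b + ab² + a²b + 2ab² + b³ = a³ + 3a²b + 3ab² + b³.
So the two sides agree for all real values of a and b for which both sides are defined.

Conclusion: True.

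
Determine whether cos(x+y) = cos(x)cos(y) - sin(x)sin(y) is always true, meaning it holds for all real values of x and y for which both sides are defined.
Claim: cos(x+y) = cos(x)cos(y) - sin(x)sin(y).
Reasoning: By Euler's formula e^(i(x+y)) = e^(ix)·e^(iy) = (cos x + i·sin x)(cos y + i·sin y). The real part of the left side is cos(x+y); the real part of the product is cos(x)cos(y) - sin(x)sin(y) (since i·i = -1).
So the two sides agree for all real values of x and y for which both sides are defined.

Conclusion: Yes, this is an identity.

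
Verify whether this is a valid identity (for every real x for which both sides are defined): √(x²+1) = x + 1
Claim: √(x²+1) = x + 1.
Test a specific point where both sides are defined: x = -3.
LHS = √(x²+1) ≈ 3.1623
RHS = x + 1 ≈ -2.0000
Since 3.1623 ≠ -2.0000, the equation fails at this point, so it cannot hold for every real x for which both sides are defined.
(x+1)² = x² + 2x + 1 ≠ x² + 1 unless x = 0.

Conclusion: No, this is NOT an identity.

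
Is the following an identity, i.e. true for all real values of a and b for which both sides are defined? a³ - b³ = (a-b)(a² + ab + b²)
Yes, this is an identity.

Claim: a³ - b³ = (a-b)(a² + ab + b²).
Reasoning: Expand the right side: (a-b)(a² + ab + b²) = a³ + a²b + ab² - a²b - ab² - b³ = a³ - b³ (the middle terms cancel in pairs).
So the two sides agree for all real values of a and b for which both sides are defined.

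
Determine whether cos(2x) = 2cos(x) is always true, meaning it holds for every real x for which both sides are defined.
Claim: cos(2x) = 2cos(x).
Test a specific point where both sides are defined: x = π/4.
LHS = cos(2x) ≈ 0.0000
RHS = 2cos(x) ≈ 1.4142
Since 0.0000 ≠ 1.4142, the equation fails at this point, so it cannot hold for every real x for which both sides are defined.
The correct double-angle formula is cos(2x) = cos²x - sin²x.

Conclusion: No, this is NOT an identity.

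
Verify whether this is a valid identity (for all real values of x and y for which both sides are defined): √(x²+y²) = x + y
Claim: √(x²+y²) = x + y.
Test a specific point where both sides are defined: x = -3, y = 3/2.
LHS = √(x²+y²) ≈ 3.3541
RHS = x + y ≈ -1.5000
Since 3.3541 ≠ -1.5000, the equation fails at this point, so it cannot hold for all real values of x and y for which both sides are defined.
(x+y)² = x² + 2xy + y², not x² + y², so the square root does not split this way.

Conclusion: No, this is NOT an identity.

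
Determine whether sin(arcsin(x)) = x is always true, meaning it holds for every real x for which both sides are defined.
Claim: sin(arcsin(x)) = x.
Reasoning: For -1 ≤ x ≤ 1 (where arcsin is defined), arcsin(x) is by definition an angle whose sine equals x. Taking the sine of that angle returns x. (Note the other order, arcsin(sin x) = x, is NOT an identity.)
So the two sides agree for every real x for which both sides are defined.

Conclusion: Yes, this is an identity.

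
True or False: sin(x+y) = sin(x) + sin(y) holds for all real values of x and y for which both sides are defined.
False.

Claim: sin(x+y) = sin(x) + sin(y).
Test a specific point where both sides are defined: x = -π/4, y = -π/4.
LHS = sin(x+y) ≈ -1.0000
RHS = sin(x) + sin(y) ≈ -1.4142
Since -1.0000 ≠ -1.4142, the equation fails at this point, so it cannot hold for all real values of x and y for which both sides are defined.
The correct expansion is sin(x+y) = sin(x)cos(y) + cos(x)sin(y); sine is not additive.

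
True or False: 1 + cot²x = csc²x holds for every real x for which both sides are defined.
True.

Claim: 1 + cot²x = csc²x.
Reasoning: Start from sin²x + cos²x = 1 and divide every term by sin²x (allowed wherever cot x and csc x are defined): 1 + cot²x = 1/sin²x = csc²x.
So the two sides agree for every real x for which both sides are defined.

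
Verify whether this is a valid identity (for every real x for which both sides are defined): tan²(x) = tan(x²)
No, this is NOT an identity.

Claim: tan²(x) = tan(x²).
Test a specific point where both sides are defined: x = 2π/3.
LHS = tan²(x) ≈ 3.0000
RHS = tan(x²) ≈ 2.9590
Since 3.0000 ≠ 2.9590, the equation fails at this point, so it cannot hold for every real x for which both sides are defined.
tan²(x) means (tan x)², squaring the output; tan(x²) squares the input. These are different functions.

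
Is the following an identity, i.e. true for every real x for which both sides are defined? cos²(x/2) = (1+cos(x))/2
Yes, this is an identity.

Claim: cos²(x/2) = (1+cos(x))/2.
Reasoning: Use cos(2θ) = 2cos²θ - 1 with θ = x/2: cos(x) = 2cos²(x/2) - 1. Solving for cos²(x/2) gives (1 + cos(x))/2.
So the two sides agree for every real x for which both sides are defined.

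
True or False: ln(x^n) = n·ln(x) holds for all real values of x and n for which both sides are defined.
Claim: ln(x^n) = n·ln(x).
Reasoning: The right side requires x > 0. For x > 0, x^n = (e^(ln x))^n = e^(n·ln x), so taking ln of both sides gives ln(x^n) = n·ln(x).
So the two sides agree for all real values of x and n for which both sides are defined.

Conclusion: True.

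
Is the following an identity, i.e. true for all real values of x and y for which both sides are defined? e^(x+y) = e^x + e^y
No, this is NOT an identity.

Claim: e^(x+y) = e^x + e^y.
Test a specific point where both sides are defined: x = -3, y = 5.
LHS = e^(x+y) ≈ 7.3891
RHS = e^x + e^y ≈ 148.4629
Since 7.3891 ≠ 148.4629, the equation fails at this point, so it cannot hold for all real values of x and y for which both sides are defined.
The correct rule is e^(x+y) = e^x · e^y (a product, not a sum).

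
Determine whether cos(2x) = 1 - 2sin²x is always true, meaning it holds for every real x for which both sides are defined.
Claim: cos(2x) = 1 - 2sin²x.
Reasoning: cos(2x) = cos²x - sin²x. Replace cos²x by 1 - sin²x: (1 - sin²x) - sin²x = 1 - 2sin²x.
So the two sides agree for every real x for which both sides are defined.

Conclusion: Yes, this is an identity.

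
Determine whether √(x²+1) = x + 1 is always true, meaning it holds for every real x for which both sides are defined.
Claim: √(x²+1) = x + 1.
Test a specific point where both sides are defined: x = 4.
LHS = √(x²+1) ≈ 4.1231
RHS = x + 1 ≈ 5.0000
Since 4.1231 ≠ 5.0000, the equation fails at this point, so it cannot hold for every real x for which both sides are defined.
(x+1)² = x² + 2x + 1 ≠ x² + 1 unless x = 0.

Conclusion: No, this is NOT an identity.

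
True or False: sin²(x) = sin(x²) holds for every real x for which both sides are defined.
False.

Claim: sin²(x) = sin(x²).
Test a specific point where both sides are defined: x = -π/3.
LHS = sin²(x) ≈ 0.7500
RHS = sin(x²) ≈ 0.8897
Since 0.7500 ≠ 0.8897, the equation fails at this point, so it cannot hold for every real x for which both sides are defined.
sin²(x) means (sin x)², squaring the output; sin(x²) squares the input. These are different functions.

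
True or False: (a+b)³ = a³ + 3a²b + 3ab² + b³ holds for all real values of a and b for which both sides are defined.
True.

Claim: (a+b)³ = a³ + 3a²b + 3ab² + b³.
Reasoning: (a+b)³ = (a+b)(a+b)² = (a+b)(a² + 2ab + b²) = a³ + 2a²b + ab² + a²b + 2ab² + b³ = a³ + 3a²b + 3ab² + b³.
So the two sides agree for all real values of a and b for which both sides are defined.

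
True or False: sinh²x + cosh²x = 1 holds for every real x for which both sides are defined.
Claim: sinh²x + cosh²x = 1.
Test a specific point where both sides are defined: x = 2.
LHS = sinh²x + cosh²x ≈ 27.3082
RHS = 1 ≈ 1.0000
Since 27.3082 ≠ 1.0000, the equation fails at this point, so it cannot hold for every real x for which both sides are defined.
The correct hyperbolic identity is cosh²x - sinh²x = 1 (a difference); the sum sinh²x + cosh²x equals cosh(2x).

Conclusion: False.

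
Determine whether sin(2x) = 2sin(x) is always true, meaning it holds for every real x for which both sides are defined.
No, this is NOT an identity.

Claim: sin(2x) = 2sin(x).
Test a specific point where both sides are defined: x = π/3.
LHS = sin(2x) ≈ 0.8660
RHS = 2sin(x) ≈ 1.7321
Since 0.8660 ≠ 1.7321, the equation fails at this point, so it cannot hold for every real x for which both sides are defined.
The correct double-angle formula is sin(2x) = 2sin(x)cos(x).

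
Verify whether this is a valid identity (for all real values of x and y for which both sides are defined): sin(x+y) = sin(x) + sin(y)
Claim: sin(x+y) = sin(x) + sin(y).
Test a specific point where both sides are defined: x = π/6, y = π.
LHS = sin(x+y) ≈ -0.5000
RHS = sin(x) + sin(y) ≈ 0.5000
Since -0.5000 ≠ 0.5000, the equation fails at this point, so it cannot hold for all real values of x and y for which both sides are defined.
The correct expansion is sin(x+y) = sin(x)cos(y) + cos(x)sin(y); sine is not additive.

Conclusion: No, this is NOT an identity.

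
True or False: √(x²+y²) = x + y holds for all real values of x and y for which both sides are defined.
False.

Claim: √(x²+y²) = x + y.
Test a specific point where both sides are defined: x = 1, y = -3.
LHS = √(x²+y²) ≈ 3.1623
RHS = x + y ≈ -2.0000
Since 3.1623 ≠ -2.0000, the equation fails at this point, so it cannot hold for all real values of x and y for which both sides are defined.
(x+y)² = x² + 2xy + y², not x² + y², so the square root does not split this way.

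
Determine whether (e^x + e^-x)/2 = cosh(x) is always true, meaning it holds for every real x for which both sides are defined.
Claim: (e^x + e^-x)/2 = cosh(x).
Reasoning: This is exactly the definition of the hyperbolic cosine: cosh(x) := (e^x + e^-x)/2.
So the two sides agree for every real x for which both sides are defined.

Conclusion: Yes, this is an identity.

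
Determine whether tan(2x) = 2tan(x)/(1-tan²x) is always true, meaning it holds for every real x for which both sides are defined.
Yes, this is an identity.

Claim: tan(2x) = 2tan(x)/(1-tan²x).
Reasoning: tan(2x) = sin(2x)/cos(2x) = 2sin(x)cos(x) / (cos²x - sin²x). Divide numerator and denominator by cos²x: 2tan(x) / (1 - tan²x).
So the two sides agree for every real x for which both sides are defined.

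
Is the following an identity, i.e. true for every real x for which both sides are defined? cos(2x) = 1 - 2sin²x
Yes, this is an identity.

Claim: cos(2x) = 1 - 2sin²x.
Reasoning: cos(2x) = cos²x - sin²x. Replace cos²x by 1 - sin²x: (1 - sin²x) - sin²x = 1 - 2sin²x.
So the two sides agree for every real x for which both sides are defined.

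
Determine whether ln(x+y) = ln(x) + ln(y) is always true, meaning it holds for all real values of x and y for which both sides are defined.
Claim: ln(x+y) = ln(x) + ln(y).
Test a specific point where both sides are defined: x = 1/2, y = 1.
LHS = ln(x+y) ≈ 0.4055
RHS = ln(x) + ln(y) ≈ -0.6931
Since 0.4055 ≠ -0.6931, the equation fails at this point, so it cannot hold for all real values of x and y for which both sides are defined.
ln(x) + ln(y) = ln(xy), not ln(x+y).

Conclusion: No, this is NOT an identity.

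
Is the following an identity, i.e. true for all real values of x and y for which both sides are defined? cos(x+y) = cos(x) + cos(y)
Claim: cos(x+y) = cos(x) + cos(y).
Test a specific point where both sides are defined: x = 3π/4, y = π/6.
LHS = cos(x+y) ≈ -0.9659
RHS = cos(x) + cos(y) ≈ 0.1589
Since -0.9659 ≠ 0.1589, the equation fails at this point, so it cannot hold for all real values of x and y for which both sides are defined.
The correct expansion is cos(x+y) = cos(x)cos(y) - sin(x)sin(y); cosine is not additive.

Conclusion: No, this is NOT an identity.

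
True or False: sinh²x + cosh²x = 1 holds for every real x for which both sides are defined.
False.

Claim: sinh²x + cosh²x = 1.
Test a specific point where both sides are defined: x = 1.
LHS = sinh²x + cosh²x ≈ 3.7622
RHS = 1 ≈ 1.0000
Since 3.7622 ≠ 1.0000, the equation fails at this point, so it cannot hold for every real x for which both sides are defined.
The correct hyperbolic identity is cosh²x - sinh²x = 1 (a difference); the sum sinh²x + cosh²x equals cosh(2x).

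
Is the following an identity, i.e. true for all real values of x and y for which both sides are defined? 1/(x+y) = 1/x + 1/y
Claim: 1/(x+y) = 1/x + 1/y.
Test a specific point where both sides are defined: x = -3, y = 4.
LHS = 1/(x+y) ≈ 1.0000
RHS = 1/x + 1/y ≈ -0.0833
Since 1.0000 ≠ -0.0833, the equation fails at this point, so it cannot hold for all real values of x and y for which both sides are defined.
1/x + 1/y = (x+y)/(xy), which is not 1/(x+y).

Conclusion: No, this is NOT an identity.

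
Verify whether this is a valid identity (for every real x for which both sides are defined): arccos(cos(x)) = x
No, this is NOT an identity.

Claim: arccos(cos(x)) = x.
Test a specific point where both sides are defined: x = -π/3.
LHS = arccos(cos(x)) ≈ 1.0472
RHS = x ≈ -1.0472
Since 1.0472 ≠ -1.0472, the equation fails at this point, so it cannot hold for every real x for which both sides are defined.
arccos only returns values in [0, π], so arccos(cos(x)) = x holds only for x in that interval, not for all real x.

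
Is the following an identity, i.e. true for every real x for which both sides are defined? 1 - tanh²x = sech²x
Yes, this is an identity.

Claim: 1 - tanh²x = sech²x.
Reasoning: Divide cosh²x - sinh²x = 1 through by cosh²x (never zero): 1 - tanh²x = 1/cosh²x = sech²x.
So the two sides agree for every real x for which both sides are defined.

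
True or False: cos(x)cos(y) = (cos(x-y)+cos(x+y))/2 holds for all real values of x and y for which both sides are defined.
Claim: cos(x)cos(y) = (cos(x-y)+cos(x+y))/2.
Reasoning: cos(x-y) = cos(x)cos(y) + sin(x)sin(y) and cos(x+y) = cos(x)cos(y) - sin(x)sin(y). Adding, cos(x-y) + cos(x+y) = 2cos(x)cos(y); divide by 2.
So the two sides agree for all real values of x and y for which both sides are defined.

Conclusion: True.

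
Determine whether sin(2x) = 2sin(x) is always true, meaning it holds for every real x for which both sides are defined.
Claim: sin(2x) = 2sin(x).
Test a specific point where both sides are defined: x = -π/3.
LHS = sin(2x) ≈ -0.8660
RHS = 2sin(x) ≈ -1.7321
Since -0.8660 ≠ -1.7321, the equation fails at this point, so it cannot hold for every real x for which both sides are defined.
The correct double-angle formula is sin(2x) = 2sin(x)cos(x).

Conclusion: No, this is NOT an identity.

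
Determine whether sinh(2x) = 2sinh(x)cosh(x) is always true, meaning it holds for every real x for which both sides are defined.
Claim: sinh(2x) = 2sinh(x)cosh(x).
Reasoning: 2sinh(x)cosh(x) = 2 · (e^x - e^-x)/2 · (e^x + e^-x)/2 = (e^(2x) - e^(-2x))/2 = sinh(2x).
So the two sides agree for every real x for which both sides are defined.

Conclusion: Yes, this is an identity.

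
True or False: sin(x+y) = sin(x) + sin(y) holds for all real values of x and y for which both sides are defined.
Claim: sin(x+y) = sin(x) + sin(y).
Test a specific point where both sides are defined: x = -π/6, y = -π/6.
LHS = sin(x+y) ≈ -0.8660
RHS = sin(x) + sin(y) ≈ -1.0000
Since -0.8660 ≠ -1.0000, the equation fails at this point, so it cannot hold for all real values of x and y for which both sides are defined.
The correct expansion is sin(x+y) = sin(x)cos(y) + cos(x)sin(y); sine is not additive.

Conclusion: False.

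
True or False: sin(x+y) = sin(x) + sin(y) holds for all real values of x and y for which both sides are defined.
False.

Claim: sin(x+y) = sin(x) + sin(y).
Test a specific point where both sides are defined: x = -π/2, y = 3π/4.
LHS = sin(x+y) ≈ 0.7071
RHS = sin(x) + sin(y) ≈ -0.2929
Since 0.7071 ≠ -0.2929, the equation fails at this point, so it cannot hold for all real values of x and y for which both sides are defined.
The correct expansion is sin(x+y) = sin(x)cos(y) + cos(x)sin(y); sine is not additive.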